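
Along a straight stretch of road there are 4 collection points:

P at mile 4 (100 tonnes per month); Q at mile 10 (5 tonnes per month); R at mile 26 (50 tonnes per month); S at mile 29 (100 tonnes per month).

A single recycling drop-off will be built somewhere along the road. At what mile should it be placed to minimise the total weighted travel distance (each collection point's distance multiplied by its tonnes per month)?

For a sum of weighted absolute distances on a line, the optimum is the weighted median (not the mean). Total weight W = 255; half-weight = 127.5.
Sort by position and accumulate weight:
  mile 4 (P, w=100) → cum 100
  mile 10 (Q, w=5) → cum 105
  mile 26 (R, w=50) → cum 155  ≥ 127.5 → median here
  mile 29 (S, w=100) → cum 255
Optimal location: mile 26.

x = 26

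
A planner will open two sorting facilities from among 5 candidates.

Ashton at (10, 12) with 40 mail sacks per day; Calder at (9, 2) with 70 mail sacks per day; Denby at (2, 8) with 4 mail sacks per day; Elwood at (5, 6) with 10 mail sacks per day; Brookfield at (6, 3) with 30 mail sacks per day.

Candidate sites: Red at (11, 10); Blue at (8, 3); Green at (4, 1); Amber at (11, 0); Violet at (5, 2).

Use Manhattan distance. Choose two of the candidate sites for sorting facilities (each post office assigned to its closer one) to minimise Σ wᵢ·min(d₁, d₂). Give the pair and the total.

{Red, Blue}, total 424

Evaluate every pair (each demand assigned to the nearer of the two):
  {Red, Blue}: total = 424
  {Red, Violet}: total = 536
  {Blue, Violet}: total = 716
  {Blue, Green}: total = 736
  {Blue, Amber}: total = 744
  {Red, Green}: total = 756
  {Red, Amber}: total = 784
  {Amber, Violet}: total = 936
  {Green, Amber}: total = 1016
  {Green, Violet}: total = 1016
Best pair: {Red, Blue} with total 424.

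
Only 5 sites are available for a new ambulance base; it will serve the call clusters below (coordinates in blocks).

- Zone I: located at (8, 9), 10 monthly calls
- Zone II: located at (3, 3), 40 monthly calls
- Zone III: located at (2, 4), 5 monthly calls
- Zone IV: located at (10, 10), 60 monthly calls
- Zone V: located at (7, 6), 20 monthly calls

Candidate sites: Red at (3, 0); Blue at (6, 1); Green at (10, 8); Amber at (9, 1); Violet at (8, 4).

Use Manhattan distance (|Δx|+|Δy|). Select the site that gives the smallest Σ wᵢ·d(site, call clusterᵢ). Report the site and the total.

Green, total 790 blocks

Total weighted distance at each candidate:
  Red (3, 0): total = 1505
  Blue (6, 1): total = 1235
  Green (10, 8): total = 790
  Amber (9, 1): total = 1200
  Violet (8, 4): total = 860
Minimum is at Green with total 790 blocks.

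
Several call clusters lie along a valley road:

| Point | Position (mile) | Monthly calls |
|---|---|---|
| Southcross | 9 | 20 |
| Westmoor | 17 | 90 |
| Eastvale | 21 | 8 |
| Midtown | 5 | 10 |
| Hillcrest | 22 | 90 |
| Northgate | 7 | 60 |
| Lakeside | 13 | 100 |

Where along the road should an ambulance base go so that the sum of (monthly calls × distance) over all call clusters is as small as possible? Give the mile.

For a sum of weighted absolute distances on a line, the optimum is the weighted median (not the mean). Total weight W = 378; half-weight = 189.
Sort by position and accumulate weight:
  mile 5 (Midtown, w=10) → cum 10
  mile 7 (Northgate, w=60) → cum 70
  mile 9 (Southcross, w=20) → cum 90
  mile 13 (Lakeside, w=100) → cum 190  ≥ 189 → median here
  mile 17 (Westmoor, w=90) → cum 280
  mile 21 (Eastvale, w=8) → cum 288
  mile 22 (Hillcrest, w=90) → cum 378
Optimal location: mile 13.

x = 13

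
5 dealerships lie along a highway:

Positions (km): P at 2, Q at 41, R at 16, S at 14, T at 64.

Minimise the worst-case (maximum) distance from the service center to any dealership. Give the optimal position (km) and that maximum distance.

location 33, max distance 31

The 1-center on a line is the midpoint of the two extreme points: leftmost at 2, rightmost at 64.
Optimal location = (2 + 64)/2 = 33; maximum distance = (64 − 2)/2 = 31.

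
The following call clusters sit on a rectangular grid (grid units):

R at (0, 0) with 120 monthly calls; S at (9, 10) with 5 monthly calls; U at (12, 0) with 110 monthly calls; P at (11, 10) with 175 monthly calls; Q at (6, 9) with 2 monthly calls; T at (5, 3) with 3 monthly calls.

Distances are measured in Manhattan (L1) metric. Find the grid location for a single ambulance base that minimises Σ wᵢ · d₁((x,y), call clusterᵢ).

(11, 0)

Manhattan distance separates: Σwᵢ(|x−xᵢ|+|y−yᵢ|) = Σwᵢ|x−xᵢ| + Σwᵢ|y−yᵢ|, so x and y are optimised independently as 1-D weighted medians.
Total weight W = 415; half = 207.5.
x-coordinate, sorted with cumulative weight:
  x=0 (R, w=120) cum 120
  x=5 (T, w=3) cum 123
  x=6 (Q, w=2) cum 125
  x=9 (S, w=5) cum 130
  x=11 (P, w=175) cum 305  ← median
  x=12 (U, w=110) cum 415
⇒ x* = 11
y-coordinate, sorted with cumulative weight:
  y=0 (R, w=120) cum 120
  y=0 (U, w=110) cum 230  ← median
  y=3 (T, w=3) cum 233
  y=9 (Q, w=2) cum 235
  y=10 (S, w=5) cum 240
  y=10 (P, w=175) cum 415
⇒ y* = 0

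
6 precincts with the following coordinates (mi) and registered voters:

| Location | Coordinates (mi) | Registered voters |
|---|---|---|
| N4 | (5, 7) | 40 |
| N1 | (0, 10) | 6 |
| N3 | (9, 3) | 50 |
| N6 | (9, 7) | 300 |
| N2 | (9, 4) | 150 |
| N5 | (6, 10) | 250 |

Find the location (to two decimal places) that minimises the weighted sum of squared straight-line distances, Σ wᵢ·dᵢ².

The minimiser of Σwᵢ‖p−pᵢ‖² is the weighted centroid p* = (Σwᵢpᵢ)/(Σwᵢ).
Σwᵢ = 796.
Σwᵢxᵢ = 40·5 + 6·0 + 50·9 + 300·9 + 150·9 + 250·6 = 6200.
Σwᵢyᵢ = 40·7 + 6·10 + 50·3 + 300·7 + 150·4 + 250·10 = 5690.
x* = 6200/796 = 7.79, y* = 5690/796 = 7.15.

(7.79, 7.15)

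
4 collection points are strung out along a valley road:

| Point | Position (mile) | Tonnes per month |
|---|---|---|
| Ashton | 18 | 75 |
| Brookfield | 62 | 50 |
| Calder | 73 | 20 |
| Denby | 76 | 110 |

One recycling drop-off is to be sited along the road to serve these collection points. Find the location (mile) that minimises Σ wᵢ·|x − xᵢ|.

x = 73

For a sum of weighted absolute distances on a line, the optimum is the weighted median (not the mean). Total weight W = 255; half-weight = 127.5.
Sort by position and accumulate weight:
  mile 18 (Ashton, w=75) → cum 75
  mile 62 (Brookfield, w=50) → cum 125
  mile 73 (Calder, w=20) → cum 145  ≥ 127.5 → median here
  mile 76 (Denby, w=110) → cum 255
Optimal location: mile 73.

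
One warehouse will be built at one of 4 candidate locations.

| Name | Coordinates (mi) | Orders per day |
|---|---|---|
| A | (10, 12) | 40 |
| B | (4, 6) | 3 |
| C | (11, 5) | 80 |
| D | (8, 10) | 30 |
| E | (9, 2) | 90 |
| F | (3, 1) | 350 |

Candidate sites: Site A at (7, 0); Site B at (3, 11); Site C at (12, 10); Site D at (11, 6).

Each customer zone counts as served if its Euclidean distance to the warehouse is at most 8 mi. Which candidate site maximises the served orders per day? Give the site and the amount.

Site A, covering 523

Coverage radius r = 8 mi; a point is covered iff (Δx)²+(Δy)² ≤ 8² = 64.
  Site A (7, 0): covers {B, C, E, F} → 523
  Site B (3, 11): covers {A, B, D} → 73
  Site C (12, 10): covers {A, C, D} → 150
  Site D (11, 6): covers {A, B, C, D, E} → 243
Maximum coverage at Site A: 523 orders per day.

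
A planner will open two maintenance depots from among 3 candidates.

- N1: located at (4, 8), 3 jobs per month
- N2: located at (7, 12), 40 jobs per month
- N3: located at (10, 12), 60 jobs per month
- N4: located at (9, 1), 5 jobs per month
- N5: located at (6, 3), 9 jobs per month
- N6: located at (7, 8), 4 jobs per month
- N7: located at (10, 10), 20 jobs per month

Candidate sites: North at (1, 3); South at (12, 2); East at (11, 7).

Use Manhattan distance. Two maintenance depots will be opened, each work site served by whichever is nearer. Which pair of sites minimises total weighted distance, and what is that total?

Evaluate every pair (each demand assigned to the nearer of the two):
  {South, East}: total = 927
  {North, East}: total = 929
  {North, South}: total = 1653
Best pair: {South, East} with total 927.

{South, East}, total 927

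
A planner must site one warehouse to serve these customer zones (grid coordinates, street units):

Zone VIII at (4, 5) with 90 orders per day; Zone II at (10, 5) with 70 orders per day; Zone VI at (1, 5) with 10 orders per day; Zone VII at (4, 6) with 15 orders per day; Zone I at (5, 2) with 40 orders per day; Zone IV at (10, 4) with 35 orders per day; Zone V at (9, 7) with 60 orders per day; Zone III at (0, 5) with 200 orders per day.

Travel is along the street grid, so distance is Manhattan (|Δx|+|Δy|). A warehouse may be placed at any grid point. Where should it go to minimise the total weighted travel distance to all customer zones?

(4, 5)

Manhattan distance separates: Σwᵢ(|x−xᵢ|+|y−yᵢ|) = Σwᵢ|x−xᵢ| + Σwᵢ|y−yᵢ|, so x and y are optimised independently as 1-D weighted medians.
Total weight W = 520; half = 260.
x-coordinate, sorted with cumulative weight:
  x=0 (Zone III, w=200) cum 200
  x=1 (Zone VI, w=10) cum 210
  x=4 (Zone VIII, w=90) cum 300  ← median
  x=4 (Zone VII, w=15) cum 315
  x=5 (Zone I, w=40) cum 355
  x=9 (Zone V, w=60) cum 415
  x=10 (Zone II, w=70) cum 485
  x=10 (Zone IV, w=35) cum 520
⇒ x* = 4
y-coordinate, sorted with cumulative weight:
  y=2 (Zone I, w=40) cum 40
  y=4 (Zone IV, w=35) cum 75
  y=5 (Zone VIII, w=90) cum 165
  y=5 (Zone II, w=70) cum 235
  y=5 (Zone VI, w=10) cum 245
  y=5 (Zone III, w=200) cum 445  ← median
  y=6 (Zone VII, w=15) cum 460
  y=7 (Zone V, w=60) cum 520
⇒ y* = 5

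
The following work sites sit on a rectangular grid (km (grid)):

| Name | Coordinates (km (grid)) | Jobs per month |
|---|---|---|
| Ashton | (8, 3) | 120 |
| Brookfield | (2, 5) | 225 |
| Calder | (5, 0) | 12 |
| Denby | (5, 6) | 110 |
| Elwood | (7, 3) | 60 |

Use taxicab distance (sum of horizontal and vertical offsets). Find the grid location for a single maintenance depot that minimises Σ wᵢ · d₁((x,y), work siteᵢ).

(5, 5)

Manhattan distance separates: Σwᵢ(|x−xᵢ|+|y−yᵢ|) = Σwᵢ|x−xᵢ| + Σwᵢ|y−yᵢ|, so x and y are optimised independently as 1-D weighted medians.
Total weight W = 527; half = 263.5.
x-coordinate, sorted with cumulative weight:
  x=2 (Brookfield, w=225) cum 225
  x=5 (Calder, w=12) cum 237
  x=5 (Denby, w=110) cum 347  ← median
  x=7 (Elwood, w=60) cum 407
  x=8 (Ashton, w=120) cum 527
⇒ x* = 5
y-coordinate, sorted with cumulative weight:
  y=0 (Calder, w=12) cum 12
  y=3 (Ashton, w=120) cum 132
  y=3 (Elwood, w=60) cum 192
  y=5 (Brookfield, w=225) cum 417  ← median
  y=6 (Denby, w=110) cum 527
⇒ y* = 5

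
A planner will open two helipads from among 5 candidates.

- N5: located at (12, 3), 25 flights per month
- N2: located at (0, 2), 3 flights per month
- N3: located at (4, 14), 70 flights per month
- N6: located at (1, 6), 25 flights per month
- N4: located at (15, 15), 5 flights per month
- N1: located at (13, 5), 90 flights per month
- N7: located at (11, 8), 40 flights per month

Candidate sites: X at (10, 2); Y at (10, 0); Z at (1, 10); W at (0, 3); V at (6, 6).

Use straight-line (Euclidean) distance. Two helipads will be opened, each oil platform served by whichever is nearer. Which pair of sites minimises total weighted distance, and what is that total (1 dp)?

{X, Z}, total 1224.9

Evaluate every pair (each demand assigned to the nearer of the two):
  {X, Z}: total = 1224.9
  {X, V}: total = 1440.7
  {Y, Z}: total = 1485.9
  {Z, V}: total = 1554.8
  {Y, V}: total = 1617.8
  {X, W}: total = 1652.1
  {W, V}: total = 1742.4
  {Y, W}: total = 1917.9
  {X, Y}: total = 1966.1
  {Z, W}: total = 2384.3
Best pair: {X, Z} with total 1224.9.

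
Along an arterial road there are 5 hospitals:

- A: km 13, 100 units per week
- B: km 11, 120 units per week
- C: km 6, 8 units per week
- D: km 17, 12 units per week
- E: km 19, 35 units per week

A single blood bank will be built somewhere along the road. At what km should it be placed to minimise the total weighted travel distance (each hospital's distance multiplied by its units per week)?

For a sum of weighted absolute distances on a line, the optimum is the weighted median (not the mean). Total weight W = 275; half-weight = 137.5.
Sort by position and accumulate weight:
  km 6 (C, w=8) → cum 8
  km 11 (B, w=120) → cum 128
  km 13 (A, w=100) → cum 228  ≥ 137.5 → median here
  km 17 (D, w=12) → cum 240
  km 19 (E, w=35) → cum 275
Optimal location: km 13.

x = 13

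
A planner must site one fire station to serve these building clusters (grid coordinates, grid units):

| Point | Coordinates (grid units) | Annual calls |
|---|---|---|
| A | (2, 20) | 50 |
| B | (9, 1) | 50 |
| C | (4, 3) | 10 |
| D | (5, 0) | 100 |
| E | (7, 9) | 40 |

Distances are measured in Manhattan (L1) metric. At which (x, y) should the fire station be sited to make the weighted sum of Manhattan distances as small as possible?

(5, 1)

Manhattan distance separates: Σwᵢ(|x−xᵢ|+|y−yᵢ|) = Σwᵢ|x−xᵢ| + Σwᵢ|y−yᵢ|, so x and y are optimised independently as 1-D weighted medians.
Total weight W = 250; half = 125.
x-coordinate, sorted with cumulative weight:
  x=2 (A, w=50) cum 50
  x=4 (C, w=10) cum 60
  x=5 (D, w=100) cum 160  ← median
  x=7 (E, w=40) cum 200
  x=9 (B, w=50) cum 250
⇒ x* = 5
y-coordinate, sorted with cumulative weight:
  y=0 (D, w=100) cum 100
  y=1 (B, w=50) cum 150  ← median
  y=3 (C, w=10) cum 160
  y=9 (E, w=40) cum 200
  y=20 (A, w=50) cum 250
⇒ y* = 1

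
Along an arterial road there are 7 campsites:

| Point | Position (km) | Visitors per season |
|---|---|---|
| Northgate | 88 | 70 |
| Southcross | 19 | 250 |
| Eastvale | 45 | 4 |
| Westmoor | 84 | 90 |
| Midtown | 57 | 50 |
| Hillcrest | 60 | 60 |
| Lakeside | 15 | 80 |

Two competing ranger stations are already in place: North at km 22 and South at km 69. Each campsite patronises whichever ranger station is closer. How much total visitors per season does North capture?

334

The indifferent point is the midpoint (22+69)/2 = 45.5; campsites left of it (closer to North at 22) go to North, those right go to South.
  Lakeside at 15 (w=80) → North
  Southcross at 19 (w=250) → North
  Eastvale at 45 (w=4) → North
  Midtown at 57 (w=50) → South
  Hillcrest at 60 (w=60) → South
  Westmoor at 84 (w=90) → South
  Northgate at 88 (w=70) → South
North captures 334; South captures 270.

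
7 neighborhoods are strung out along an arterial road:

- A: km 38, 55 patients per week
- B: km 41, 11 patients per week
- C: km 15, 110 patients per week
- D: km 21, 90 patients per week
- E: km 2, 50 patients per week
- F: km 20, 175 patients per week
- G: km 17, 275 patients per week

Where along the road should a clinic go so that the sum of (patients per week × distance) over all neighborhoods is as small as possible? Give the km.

x = 17

For a sum of weighted absolute distances on a line, the optimum is the weighted median (not the mean). Total weight W = 766; half-weight = 383.
Sort by position and accumulate weight:
  km 2 (E, w=50) → cum 50
  km 15 (C, w=110) → cum 160
  km 17 (G, w=275) → cum 435  ≥ 383 → median here
  km 20 (F, w=175) → cum 610
  km 21 (D, w=90) → cum 700
  km 38 (A, w=55) → cum 755
  km 41 (B, w=11) → cum 766
Optimal location: km 17.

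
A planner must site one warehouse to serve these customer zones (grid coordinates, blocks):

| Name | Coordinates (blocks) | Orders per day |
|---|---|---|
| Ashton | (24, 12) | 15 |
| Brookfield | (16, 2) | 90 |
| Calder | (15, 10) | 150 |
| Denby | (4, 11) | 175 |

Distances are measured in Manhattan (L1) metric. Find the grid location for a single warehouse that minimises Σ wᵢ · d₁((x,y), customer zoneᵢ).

(15, 10)

Manhattan distance separates: Σwᵢ(|x−xᵢ|+|y−yᵢ|) = Σwᵢ|x−xᵢ| + Σwᵢ|y−yᵢ|, so x and y are optimised independently as 1-D weighted medians.
Total weight W = 430; half = 215.
x-coordinate, sorted with cumulative weight:
  x=4 (Denby, w=175) cum 175
  x=15 (Calder, w=150) cum 325  ← median
  x=16 (Brookfield, w=90) cum 415
  x=24 (Ashton, w=15) cum 430
⇒ x* = 15
y-coordinate, sorted with cumulative weight:
  y=2 (Brookfield, w=90) cum 90
  y=10 (Calder, w=150) cum 240  ← median
  y=11 (Denby, w=175) cum 415
  y=12 (Ashton, w=15) cum 430
⇒ y* = 10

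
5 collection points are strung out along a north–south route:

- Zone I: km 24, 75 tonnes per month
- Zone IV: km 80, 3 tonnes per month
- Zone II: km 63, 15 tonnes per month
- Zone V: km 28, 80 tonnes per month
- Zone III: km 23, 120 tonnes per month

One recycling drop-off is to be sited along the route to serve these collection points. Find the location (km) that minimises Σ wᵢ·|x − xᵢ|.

x = 24

For a sum of weighted absolute distances on a line, the optimum is the weighted median (not the mean). Total weight W = 293; half-weight = 146.5.
Sort by position and accumulate weight:
  km 23 (Zone III, w=120) → cum 120
  km 24 (Zone I, w=75) → cum 195  ≥ 146.5 → median here
  km 28 (Zone V, w=80) → cum 275
  km 63 (Zone II, w=15) → cum 290
  km 80 (Zone IV, w=3) → cum 293
Optimal location: km 24.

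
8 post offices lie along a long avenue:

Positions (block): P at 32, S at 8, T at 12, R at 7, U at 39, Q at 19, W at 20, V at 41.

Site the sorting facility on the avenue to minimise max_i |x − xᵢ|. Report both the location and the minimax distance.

location 24, max distance 17

The 1-center on a line is the midpoint of the two extreme points: leftmost at 7, rightmost at 41.
Optimal location = (7 + 41)/2 = 24; maximum distance = (41 − 7)/2 = 17.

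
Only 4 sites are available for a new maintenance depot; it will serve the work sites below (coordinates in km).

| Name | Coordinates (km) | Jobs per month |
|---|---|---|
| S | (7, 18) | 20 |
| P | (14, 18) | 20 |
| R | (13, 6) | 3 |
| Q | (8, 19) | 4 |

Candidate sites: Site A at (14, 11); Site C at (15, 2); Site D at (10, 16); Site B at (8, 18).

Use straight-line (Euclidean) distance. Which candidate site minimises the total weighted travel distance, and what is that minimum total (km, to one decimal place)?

Site B, total 183.0 km

Total weighted distance at each candidate:
  Site A (14, 11): total = 393.3
  Site C (15, 2): total = 765.4
  Site D (10, 16): total = 207.3
  Site B (8, 18): total = 183.0
Minimum is at Site B with total 183.0 km.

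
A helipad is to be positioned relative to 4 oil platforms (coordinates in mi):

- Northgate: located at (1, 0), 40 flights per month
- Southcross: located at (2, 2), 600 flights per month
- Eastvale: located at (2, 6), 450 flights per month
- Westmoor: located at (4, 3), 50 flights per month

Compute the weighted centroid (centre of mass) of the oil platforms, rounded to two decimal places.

The minimiser of Σwᵢ‖p−pᵢ‖² is the weighted centroid p* = (Σwᵢpᵢ)/(Σwᵢ).
Σwᵢ = 1140.
Σwᵢxᵢ = 40·1 + 600·2 + 450·2 + 50·4 = 2340.
Σwᵢyᵢ = 40·0 + 600·2 + 450·6 + 50·3 = 4050.
x* = 2340/1140 = 2.05, y* = 4050/1140 = 3.55.

(2.05, 3.55)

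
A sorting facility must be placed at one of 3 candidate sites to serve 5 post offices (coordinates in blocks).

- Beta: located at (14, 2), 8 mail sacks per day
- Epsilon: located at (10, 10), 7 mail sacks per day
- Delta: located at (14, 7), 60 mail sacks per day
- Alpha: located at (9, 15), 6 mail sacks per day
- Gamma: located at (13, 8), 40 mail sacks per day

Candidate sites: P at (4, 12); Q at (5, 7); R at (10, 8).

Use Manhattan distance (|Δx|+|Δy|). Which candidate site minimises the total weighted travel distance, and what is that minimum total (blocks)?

Total weighted distance at each candidate:
  P (4, 12): total = 1684
  Q (5, 7): total = 1140
  R (10, 8): total = 562
Minimum is at R with total 562 blocks.

R, total 562 blocks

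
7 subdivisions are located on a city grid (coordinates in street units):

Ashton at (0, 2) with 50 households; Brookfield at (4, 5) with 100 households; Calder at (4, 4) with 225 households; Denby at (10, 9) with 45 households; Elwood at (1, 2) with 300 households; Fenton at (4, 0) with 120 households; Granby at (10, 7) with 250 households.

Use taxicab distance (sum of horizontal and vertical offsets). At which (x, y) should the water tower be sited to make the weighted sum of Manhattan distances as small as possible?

Manhattan distance separates: Σwᵢ(|x−xᵢ|+|y−yᵢ|) = Σwᵢ|x−xᵢ| + Σwᵢ|y−yᵢ|, so x and y are optimised independently as 1-D weighted medians.
Total weight W = 1090; half = 545.
x-coordinate, sorted with cumulative weight:
  x=0 (Ashton, w=50) cum 50
  x=1 (Elwood, w=300) cum 350
  x=4 (Brookfield, w=100) cum 450
  x=4 (Calder, w=225) cum 675  ← median
  x=4 (Fenton, w=120) cum 795
  x=10 (Denby, w=45) cum 840
  x=10 (Granby, w=250) cum 1090
⇒ x* = 4
y-coordinate, sorted with cumulative weight:
  y=0 (Fenton, w=120) cum 120
  y=2 (Ashton, w=50) cum 170
  y=2 (Elwood, w=300) cum 470
  y=4 (Calder, w=225) cum 695  ← median
  y=5 (Brookfield, w=100) cum 795
  y=7 (Granby, w=250) cum 1045
  y=9 (Denby, w=45) cum 1090
⇒ y* = 4

(4, 4)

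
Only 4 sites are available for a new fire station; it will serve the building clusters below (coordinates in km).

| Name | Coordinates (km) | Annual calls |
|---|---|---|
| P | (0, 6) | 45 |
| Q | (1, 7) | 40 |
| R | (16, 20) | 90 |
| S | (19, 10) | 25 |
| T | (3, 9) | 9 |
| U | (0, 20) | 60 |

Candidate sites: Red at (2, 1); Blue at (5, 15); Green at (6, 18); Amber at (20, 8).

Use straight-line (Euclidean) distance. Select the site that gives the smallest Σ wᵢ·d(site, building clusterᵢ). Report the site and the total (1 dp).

Total weighted distance at each candidate:
  Red (2, 1): total = 4309.5
  Blue (5, 15): total = 2761.4
  Green (6, 18): total = 2851.3
  Amber (20, 8): total = 4412.6
Minimum is at Blue with total 2761.4 km.

Blue, total 2761.4 km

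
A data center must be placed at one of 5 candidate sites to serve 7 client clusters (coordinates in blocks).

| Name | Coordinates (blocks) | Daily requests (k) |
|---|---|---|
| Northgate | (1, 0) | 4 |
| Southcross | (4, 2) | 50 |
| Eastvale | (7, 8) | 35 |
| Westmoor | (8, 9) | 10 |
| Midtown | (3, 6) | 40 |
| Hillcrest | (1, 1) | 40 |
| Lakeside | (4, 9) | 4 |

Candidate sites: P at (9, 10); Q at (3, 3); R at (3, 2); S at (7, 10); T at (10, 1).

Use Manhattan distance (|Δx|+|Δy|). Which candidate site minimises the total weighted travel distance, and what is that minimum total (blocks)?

Total weighted distance at each candidate:
  P (9, 10): total = 1986
  Q (3, 3): total = 853
  R (3, 2): total = 848
  S (7, 10): total = 1640
  T (10, 1): total = 1736
Minimum is at R with total 848 blocks.

R, total 848 blocks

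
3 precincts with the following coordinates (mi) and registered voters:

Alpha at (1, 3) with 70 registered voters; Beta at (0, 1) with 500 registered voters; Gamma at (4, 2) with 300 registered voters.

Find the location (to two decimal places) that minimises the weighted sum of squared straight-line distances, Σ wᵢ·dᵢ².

The minimiser of Σwᵢ‖p−pᵢ‖² is the weighted centroid p* = (Σwᵢpᵢ)/(Σwᵢ).
Σwᵢ = 870.
Σwᵢxᵢ = 70·1 + 500·0 + 300·4 = 1270.
Σwᵢyᵢ = 70·3 + 500·1 + 300·2 = 1310.
x* = 1270/870 = 1.46, y* = 1310/870 = 1.51.

(1.46, 1.51)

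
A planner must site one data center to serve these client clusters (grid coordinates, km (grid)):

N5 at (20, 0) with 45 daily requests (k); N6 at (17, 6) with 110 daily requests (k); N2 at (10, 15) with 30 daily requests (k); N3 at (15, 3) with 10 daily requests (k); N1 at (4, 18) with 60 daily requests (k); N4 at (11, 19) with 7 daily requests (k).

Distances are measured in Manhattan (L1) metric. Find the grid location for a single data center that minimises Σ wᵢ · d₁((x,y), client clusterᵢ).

(17, 6)

Manhattan distance separates: Σwᵢ(|x−xᵢ|+|y−yᵢ|) = Σwᵢ|x−xᵢ| + Σwᵢ|y−yᵢ|, so x and y are optimised independently as 1-D weighted medians.
Total weight W = 262; half = 131.
x-coordinate, sorted with cumulative weight:
  x=4 (N1, w=60) cum 60
  x=10 (N2, w=30) cum 90
  x=11 (N4, w=7) cum 97
  x=15 (N3, w=10) cum 107
  x=17 (N6, w=110) cum 217  ← median
  x=20 (N5, w=45) cum 262
⇒ x* = 17
y-coordinate, sorted with cumulative weight:
  y=0 (N5, w=45) cum 45
  y=3 (N3, w=10) cum 55
  y=6 (N6, w=110) cum 165  ← median
  y=15 (N2, w=30) cum 195
  y=18 (N1, w=60) cum 255
  y=19 (N4, w=7) cum 262
⇒ y* = 6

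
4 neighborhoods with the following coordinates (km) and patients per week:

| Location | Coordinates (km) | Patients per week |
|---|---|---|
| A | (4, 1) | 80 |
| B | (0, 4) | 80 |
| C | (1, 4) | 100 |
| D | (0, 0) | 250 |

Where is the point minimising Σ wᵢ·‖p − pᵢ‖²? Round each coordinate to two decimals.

(0.82, 1.57)

The minimiser of Σwᵢ‖p−pᵢ‖² is the weighted centroid p* = (Σwᵢpᵢ)/(Σwᵢ).
Σwᵢ = 510.
Σwᵢxᵢ = 80·4 + 80·0 + 100·1 + 250·0 = 420.
Σwᵢyᵢ = 80·1 + 80·4 + 100·4 + 250·0 = 800.
x* = 420/510 = 0.82, y* = 800/510 = 1.57.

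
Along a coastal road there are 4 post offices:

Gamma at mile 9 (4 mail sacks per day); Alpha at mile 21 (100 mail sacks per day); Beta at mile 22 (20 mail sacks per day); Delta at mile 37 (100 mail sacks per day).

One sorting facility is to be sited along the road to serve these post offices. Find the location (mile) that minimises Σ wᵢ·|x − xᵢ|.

x = 22

For a sum of weighted absolute distances on a line, the optimum is the weighted median (not the mean). Total weight W = 224; half-weight = 112.
Sort by position and accumulate weight:
  mile 9 (Gamma, w=4) → cum 4
  mile 21 (Alpha, w=100) → cum 104
  mile 22 (Beta, w=20) → cum 124  ≥ 112 → median here
  mile 37 (Delta, w=100) → cum 224
Optimal location: mile 22.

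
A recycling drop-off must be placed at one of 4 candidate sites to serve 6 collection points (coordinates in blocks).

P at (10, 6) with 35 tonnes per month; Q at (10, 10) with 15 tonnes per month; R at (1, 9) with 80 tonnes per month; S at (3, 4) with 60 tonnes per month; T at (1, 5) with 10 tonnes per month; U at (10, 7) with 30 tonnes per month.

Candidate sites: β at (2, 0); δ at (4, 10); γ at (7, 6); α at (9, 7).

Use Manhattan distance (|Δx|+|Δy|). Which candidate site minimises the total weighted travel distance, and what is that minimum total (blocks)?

Total weighted distance at each candidate:
  β (2, 0): total = 2370
  δ (4, 10): total = 1530
  γ (7, 6): total = 1480
  α (9, 7): total = 1600
Minimum is at γ with total 1480 blocks.

γ, total 1480 blocks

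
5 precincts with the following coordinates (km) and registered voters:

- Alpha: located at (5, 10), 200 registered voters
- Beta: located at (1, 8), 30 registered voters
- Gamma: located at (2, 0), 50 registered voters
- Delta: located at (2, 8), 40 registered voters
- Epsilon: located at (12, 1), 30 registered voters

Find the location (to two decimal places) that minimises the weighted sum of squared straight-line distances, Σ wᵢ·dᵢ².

(4.49, 7.40)

The minimiser of Σwᵢ‖p−pᵢ‖² is the weighted centroid p* = (Σwᵢpᵢ)/(Σwᵢ).
Σwᵢ = 350.
Σwᵢxᵢ = 200·5 + 30·1 + 50·2 + 40·2 + 30·12 = 1570.
Σwᵢyᵢ = 200·10 + 30·8 + 50·0 + 40·8 + 30·1 = 2590.
x* = 1570/350 = 4.49, y* = 2590/350 = 7.40.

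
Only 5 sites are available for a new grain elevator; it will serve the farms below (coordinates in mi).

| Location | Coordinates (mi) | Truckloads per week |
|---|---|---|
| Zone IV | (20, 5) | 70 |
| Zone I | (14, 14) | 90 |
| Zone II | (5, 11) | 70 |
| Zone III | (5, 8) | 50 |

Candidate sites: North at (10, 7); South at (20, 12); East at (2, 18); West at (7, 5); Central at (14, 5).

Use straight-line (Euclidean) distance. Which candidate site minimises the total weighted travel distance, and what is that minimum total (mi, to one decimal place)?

Total weighted distance at each candidate:
  North (10, 7): total = 2142.6
  South (20, 12): total = 2887.7
  East (2, 18): total = 3747.8
  West (7, 5): total = 2559.2
  Central (14, 5): total = 2461.5
Minimum is at North with total 2142.6 mi.

North, total 2142.6 mi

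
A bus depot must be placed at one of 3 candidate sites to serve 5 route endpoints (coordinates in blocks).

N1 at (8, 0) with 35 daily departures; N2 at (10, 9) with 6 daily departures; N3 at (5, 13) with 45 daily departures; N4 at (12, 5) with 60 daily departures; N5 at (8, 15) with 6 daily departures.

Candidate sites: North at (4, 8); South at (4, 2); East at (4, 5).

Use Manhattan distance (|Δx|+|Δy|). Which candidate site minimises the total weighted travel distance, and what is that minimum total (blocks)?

Total weighted distance at each candidate:
  North (4, 8): total = 1458
  South (4, 2): total = 1590
  East (4, 5): total = 1344
Minimum is at East with total 1344 blocks.

East, total 1344 blocks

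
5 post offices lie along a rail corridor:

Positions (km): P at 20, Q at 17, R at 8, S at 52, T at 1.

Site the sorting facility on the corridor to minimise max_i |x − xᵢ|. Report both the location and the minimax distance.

The 1-center on a line is the midpoint of the two extreme points: leftmost at 1, rightmost at 52.
Optimal location = (1 + 52)/2 = 26.5; maximum distance = (52 − 1)/2 = 25.5.

location 26.5, max distance 25.5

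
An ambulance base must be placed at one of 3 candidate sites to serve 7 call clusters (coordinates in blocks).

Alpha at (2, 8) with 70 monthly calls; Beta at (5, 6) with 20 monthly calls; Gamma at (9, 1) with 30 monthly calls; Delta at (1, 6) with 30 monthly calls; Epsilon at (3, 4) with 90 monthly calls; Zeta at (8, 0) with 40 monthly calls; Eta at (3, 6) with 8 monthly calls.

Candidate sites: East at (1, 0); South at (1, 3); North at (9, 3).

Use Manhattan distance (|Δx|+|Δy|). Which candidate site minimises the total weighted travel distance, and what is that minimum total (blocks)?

South, total 1660 blocks

Total weighted distance at each candidate:
  East (1, 0): total = 2164
  South (1, 3): total = 1660
  North (9, 3): total = 2232
Minimum is at South with total 1660 blocks.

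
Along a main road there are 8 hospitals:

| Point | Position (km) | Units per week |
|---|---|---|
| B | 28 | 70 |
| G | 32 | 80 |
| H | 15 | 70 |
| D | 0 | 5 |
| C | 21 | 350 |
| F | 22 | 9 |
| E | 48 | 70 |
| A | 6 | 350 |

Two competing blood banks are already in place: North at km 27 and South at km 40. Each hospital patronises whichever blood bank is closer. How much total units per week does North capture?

The indifferent point is the midpoint (27+40)/2 = 33.5; hospitals left of it (closer to North at 27) go to North, those right go to South.
  D at 0 (w=5) → North
  A at 6 (w=350) → North
  H at 15 (w=70) → North
  C at 21 (w=350) → North
  F at 22 (w=9) → North
  B at 28 (w=70) → North
  G at 32 (w=80) → North
  E at 48 (w=70) → South
North captures 934; South captures 70.

934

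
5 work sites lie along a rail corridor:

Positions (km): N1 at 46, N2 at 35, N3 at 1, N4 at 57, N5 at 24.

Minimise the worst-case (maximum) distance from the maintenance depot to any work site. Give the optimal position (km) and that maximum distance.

location 29, max distance 28

The 1-center on a line is the midpoint of the two extreme points: leftmost at 1, rightmost at 57.
Optimal location = (1 + 57)/2 = 29; maximum distance = (57 − 1)/2 = 28.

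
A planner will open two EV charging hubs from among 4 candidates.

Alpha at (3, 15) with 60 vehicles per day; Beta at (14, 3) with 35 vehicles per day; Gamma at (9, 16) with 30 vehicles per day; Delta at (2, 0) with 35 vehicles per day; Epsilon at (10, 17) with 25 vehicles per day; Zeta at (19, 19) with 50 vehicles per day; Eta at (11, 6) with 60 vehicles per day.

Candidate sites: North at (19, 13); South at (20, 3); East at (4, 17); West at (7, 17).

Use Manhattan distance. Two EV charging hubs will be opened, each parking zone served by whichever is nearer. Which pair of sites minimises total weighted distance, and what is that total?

{South, West}, total 2890

Evaluate every pair (each demand assigned to the nearer of the two):
  {South, West}: total = 2890
  {North, East}: total = 2900
  {South, East}: total = 2955
  {North, West}: total = 3020
  {East, West}: total = 3345
  {North, South}: total = 3760
Best pair: {South, West} with total 2890.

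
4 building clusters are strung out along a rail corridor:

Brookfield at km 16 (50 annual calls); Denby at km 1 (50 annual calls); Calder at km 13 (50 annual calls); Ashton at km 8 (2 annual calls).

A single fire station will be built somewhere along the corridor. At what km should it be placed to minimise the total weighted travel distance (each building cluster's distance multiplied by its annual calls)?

x = 13

For a sum of weighted absolute distances on a line, the optimum is the weighted median (not the mean). Total weight W = 152; half-weight = 76.
Sort by position and accumulate weight:
  km 1 (Denby, w=50) → cum 50
  km 8 (Ashton, w=2) → cum 52
  km 13 (Calder, w=50) → cum 102  ≥ 76 → median here
  km 16 (Brookfield, w=50) → cum 152
Optimal location: km 13.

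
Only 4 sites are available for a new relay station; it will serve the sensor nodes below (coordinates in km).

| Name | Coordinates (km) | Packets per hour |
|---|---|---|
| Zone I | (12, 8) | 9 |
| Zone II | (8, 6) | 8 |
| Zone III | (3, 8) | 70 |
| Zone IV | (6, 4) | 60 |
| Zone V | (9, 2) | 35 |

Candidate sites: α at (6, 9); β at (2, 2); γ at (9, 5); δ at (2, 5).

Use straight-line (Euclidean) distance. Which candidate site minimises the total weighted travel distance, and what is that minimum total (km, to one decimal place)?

γ, total 813.8 km

Total weighted distance at each candidate:
  α (6, 9): total = 871.5
  β (2, 2): total = 1101.8
  γ (9, 5): total = 813.8
  δ (2, 5): total = 877.9
Minimum is at γ with total 813.8 km.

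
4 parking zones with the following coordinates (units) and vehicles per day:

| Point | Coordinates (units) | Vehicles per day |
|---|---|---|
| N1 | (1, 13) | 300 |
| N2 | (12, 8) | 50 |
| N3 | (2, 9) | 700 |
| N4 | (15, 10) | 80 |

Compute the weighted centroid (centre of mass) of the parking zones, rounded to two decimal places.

The minimiser of Σwᵢ‖p−pᵢ‖² is the weighted centroid p* = (Σwᵢpᵢ)/(Σwᵢ).
Σwᵢ = 1130.
Σwᵢxᵢ = 300·1 + 50·12 + 700·2 + 80·15 = 3500.
Σwᵢyᵢ = 300·13 + 50·8 + 700·9 + 80·10 = 11400.
x* = 3500/1130 = 3.10, y* = 11400/1130 = 10.09.

(3.10, 10.09)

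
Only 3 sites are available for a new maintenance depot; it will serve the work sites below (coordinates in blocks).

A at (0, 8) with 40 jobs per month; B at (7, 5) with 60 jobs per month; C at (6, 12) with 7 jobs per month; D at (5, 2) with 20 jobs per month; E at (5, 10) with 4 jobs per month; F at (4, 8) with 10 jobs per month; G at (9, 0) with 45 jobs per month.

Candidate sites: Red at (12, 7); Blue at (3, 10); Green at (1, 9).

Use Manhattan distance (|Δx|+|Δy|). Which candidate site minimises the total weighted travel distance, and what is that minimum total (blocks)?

Blue, total 1733 blocks

Total weighted distance at each candidate:
  Red (12, 7): total = 1837
  Blue (3, 10): total = 1733
  Green (1, 9): total = 1781
Minimum is at Blue with total 1733 blocks.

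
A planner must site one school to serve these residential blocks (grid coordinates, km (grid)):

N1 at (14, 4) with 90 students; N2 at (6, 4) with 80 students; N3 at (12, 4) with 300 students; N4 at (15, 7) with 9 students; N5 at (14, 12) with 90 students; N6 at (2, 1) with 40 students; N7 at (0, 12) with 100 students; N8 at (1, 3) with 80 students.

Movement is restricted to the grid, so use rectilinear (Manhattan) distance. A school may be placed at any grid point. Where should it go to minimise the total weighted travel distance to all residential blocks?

(12, 4)

Manhattan distance separates: Σwᵢ(|x−xᵢ|+|y−yᵢ|) = Σwᵢ|x−xᵢ| + Σwᵢ|y−yᵢ|, so x and y are optimised independently as 1-D weighted medians.
Total weight W = 789; half = 394.5.
x-coordinate, sorted with cumulative weight:
  x=0 (N7, w=100) cum 100
  x=1 (N8, w=80) cum 180
  x=2 (N6, w=40) cum 220
  x=6 (N2, w=80) cum 300
  x=12 (N3, w=300) cum 600  ← median
  x=14 (N1, w=90) cum 690
  x=14 (N5, w=90) cum 780
  x=15 (N4, w=9) cum 789
⇒ x* = 12
y-coordinate, sorted with cumulative weight:
  y=1 (N6, w=40) cum 40
  y=3 (N8, w=80) cum 120
  y=4 (N1, w=90) cum 210
  y=4 (N2, w=80) cum 290
  y=4 (N3, w=300) cum 590  ← median
  y=7 (N4, w=9) cum 599
  y=12 (N5, w=90) cum 689
  y=12 (N7, w=100) cum 789
⇒ y* = 4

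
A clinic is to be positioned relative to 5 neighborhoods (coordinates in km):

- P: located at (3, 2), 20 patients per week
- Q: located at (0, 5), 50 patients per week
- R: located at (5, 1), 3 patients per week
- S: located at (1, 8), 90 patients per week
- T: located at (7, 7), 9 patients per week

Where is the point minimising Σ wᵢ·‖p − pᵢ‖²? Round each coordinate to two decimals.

The minimiser of Σwᵢ‖p−pᵢ‖² is the weighted centroid p* = (Σwᵢpᵢ)/(Σwᵢ).
Σwᵢ = 172.
Σwᵢxᵢ = 20·3 + 50·0 + 3·5 + 90·1 + 9·7 = 228.
Σwᵢyᵢ = 20·2 + 50·5 + 3·1 + 90·8 + 9·7 = 1076.
x* = 228/172 = 1.33, y* = 1076/172 = 6.26.

(1.33, 6.26)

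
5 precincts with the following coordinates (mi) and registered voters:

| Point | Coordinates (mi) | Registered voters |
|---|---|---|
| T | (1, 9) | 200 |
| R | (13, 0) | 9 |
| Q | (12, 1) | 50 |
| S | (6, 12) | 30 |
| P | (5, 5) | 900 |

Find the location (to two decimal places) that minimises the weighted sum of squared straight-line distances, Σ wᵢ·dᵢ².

(4.71, 5.64)

The minimiser of Σwᵢ‖p−pᵢ‖² is the weighted centroid p* = (Σwᵢpᵢ)/(Σwᵢ).
Σwᵢ = 1189.
Σwᵢxᵢ = 200·1 + 9·13 + 50·12 + 30·6 + 900·5 = 5597.
Σwᵢyᵢ = 200·9 + 9·0 + 50·1 + 30·12 + 900·5 = 6710.
x* = 5597/1189 = 4.71, y* = 6710/1189 = 5.64.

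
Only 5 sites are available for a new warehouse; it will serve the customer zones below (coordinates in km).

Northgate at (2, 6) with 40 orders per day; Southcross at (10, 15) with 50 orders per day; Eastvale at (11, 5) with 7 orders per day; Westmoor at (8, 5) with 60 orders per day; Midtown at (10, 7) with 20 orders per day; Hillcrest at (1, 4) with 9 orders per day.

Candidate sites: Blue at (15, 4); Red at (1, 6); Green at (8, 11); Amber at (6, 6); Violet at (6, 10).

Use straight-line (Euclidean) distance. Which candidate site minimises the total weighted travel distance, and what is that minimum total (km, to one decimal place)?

Total weighted distance at each candidate:
  Blue (15, 4): total = 1826.0
  Red (1, 6): total = 1370.1
  Green (8, 11): total = 1121.5
  Amber (6, 6): total = 953.2
  Violet (6, 10): total = 1089.3
Minimum is at Amber with total 953.2 km.

Amber, total 953.2 km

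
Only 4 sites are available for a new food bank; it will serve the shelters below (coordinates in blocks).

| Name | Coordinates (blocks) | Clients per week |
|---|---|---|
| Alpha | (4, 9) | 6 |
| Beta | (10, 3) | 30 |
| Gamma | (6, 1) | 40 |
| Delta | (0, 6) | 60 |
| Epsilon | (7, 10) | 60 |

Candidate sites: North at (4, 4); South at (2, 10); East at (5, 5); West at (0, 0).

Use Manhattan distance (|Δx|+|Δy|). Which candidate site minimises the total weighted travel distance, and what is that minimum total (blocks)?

East, total 1220 blocks

Total weighted distance at each candidate:
  North (4, 4): total = 1340
  South (2, 10): total = 1648
  East (5, 5): total = 1220
  West (0, 0): total = 2128
Minimum is at East with total 1220 blocks.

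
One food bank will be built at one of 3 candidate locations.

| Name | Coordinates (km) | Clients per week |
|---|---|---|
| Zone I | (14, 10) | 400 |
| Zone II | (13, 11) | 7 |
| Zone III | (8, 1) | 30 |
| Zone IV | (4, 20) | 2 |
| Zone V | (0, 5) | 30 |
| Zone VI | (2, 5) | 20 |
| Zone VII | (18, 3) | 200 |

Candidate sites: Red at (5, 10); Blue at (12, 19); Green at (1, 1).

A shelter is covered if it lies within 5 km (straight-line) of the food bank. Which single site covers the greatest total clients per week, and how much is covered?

Coverage radius r = 5 km; a point is covered iff (Δx)²+(Δy)² ≤ 5² = 25.
  Red (5, 10): covers {none} → 0
  Blue (12, 19): covers {none} → 0
  Green (1, 1): covers {Zone V, Zone VI} → 50
Maximum coverage at Green: 50 clients per week.

Green, covering 50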